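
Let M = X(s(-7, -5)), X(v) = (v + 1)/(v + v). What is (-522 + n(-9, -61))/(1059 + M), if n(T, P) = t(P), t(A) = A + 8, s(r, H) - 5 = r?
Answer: -2300/4237 ≈ -0.54284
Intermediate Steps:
s(r, H) = 5 + r
t(A) = 8 + A
X(v) = (1 + v)/(2*v) (X(v) = (1 + v)/((2*v)) = (1 + v)*(1/(2*v)) = (1 + v)/(2*v))
n(T, P) = 8 + P
M = ¼ (M = (1 + (5 - 7))/(2*(5 - 7)) = (½)*(1 - 2)/(-2) = (½)*(-½)*(-1) = ¼ ≈ 0.25000)
(-522 + n(-9, -61))/(1059 + M) = (-522 + (8 - 61))/(1059 + ¼) = (-522 - 53)/(4237/4) = -575*4/4237 = -2300/4237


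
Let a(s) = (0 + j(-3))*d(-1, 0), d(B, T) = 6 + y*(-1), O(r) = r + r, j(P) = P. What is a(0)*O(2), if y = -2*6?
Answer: -216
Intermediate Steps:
y = -12
O(r) = 2*r
d(B, T) = 18 (d(B, T) = 6 - 12*(-1) = 6 + 12 = 18)
a(s) = -54 (a(s) = (0 - 3)*18 = -3*18 = -54)
a(0)*O(2) = -108*2 = -54*4 = -216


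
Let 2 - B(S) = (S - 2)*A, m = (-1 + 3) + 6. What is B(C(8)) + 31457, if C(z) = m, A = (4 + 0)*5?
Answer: 31339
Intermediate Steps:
A = 20 (A = 4*5 = 20)
m = 8 (m = 2 + 6 = 8)
C(z) = 8
B(S) = 42 - 20*S (B(S) = 2 - (S - 2)*20 = 2 - (-2 + S)*20 = 2 - (-40 + 20*S) = 2 + (40 - 20*S) = 42 - 20*S)
B(C(8)) + 31457 = (42 - 20*8) + 31457 = (42 - 160) + 31457 = -118 + 31457 = 31339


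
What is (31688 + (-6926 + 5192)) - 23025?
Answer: 6929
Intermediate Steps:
(31688 + (-6926 + 5192)) - 23025 = (31688 - 1734) - 23025 = 29954 - 23025 = 6929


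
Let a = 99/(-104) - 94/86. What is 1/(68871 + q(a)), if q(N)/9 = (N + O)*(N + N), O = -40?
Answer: 9999392/704143524057 ≈ 1.4201e-5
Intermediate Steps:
a = -9145/4472 (a = 99*(-1/104) - 94*1/86 = -99/104 - 47/43 = -9145/4472 ≈ -2.0449)
q(N) = 18*N*(-40 + N) (q(N) = 9*((N - 40)*(N + N)) = 9*((-40 + N)*(2*N)) = 9*(2*N*(-40 + N)) = 18*N*(-40 + N))
1/(68871 + q(a)) = 1/(68871 + 18*(-9145/4472)*(-40 - 9145/4472)) = 1/(68871 + 18*(-9145/4472)*(-188025/4472)) = 1/(68871 + 15475397625/9999392) = 1/(704143524057/9999392) = 9999392/704143524057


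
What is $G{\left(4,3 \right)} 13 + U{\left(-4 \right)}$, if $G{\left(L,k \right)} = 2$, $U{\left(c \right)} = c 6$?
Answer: $2$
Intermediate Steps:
$U{\left(c \right)} = 6 c$
$G{\left(4,3 \right)} 13 + U{\left(-4 \right)} = 2 \cdot 13 + 6 \left(-4\right) = 26 - 24 = 2$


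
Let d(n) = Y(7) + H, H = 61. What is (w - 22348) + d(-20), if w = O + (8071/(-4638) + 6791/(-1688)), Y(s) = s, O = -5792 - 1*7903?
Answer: -140845690453/3914472 ≈ -35981.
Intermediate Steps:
O = -13695 (O = -5792 - 7903 = -13695)
d(n) = 68 (d(n) = 7 + 61 = 68)
w = -53631254293/3914472 (w = -13695 + (8071/(-4638) + 6791/(-1688)) = -13695 + (8071*(-1/4638) + 6791*(-1/1688)) = -13695 + (-8071/4638 - 6791/1688) = -13695 - 22560253/3914472 = -53631254293/3914472 ≈ -13701.)
(w - 22348) + d(-20) = (-53631254293/3914472 - 22348) + 68 = -141111874549/3914472 + 68 = -140845690453/3914472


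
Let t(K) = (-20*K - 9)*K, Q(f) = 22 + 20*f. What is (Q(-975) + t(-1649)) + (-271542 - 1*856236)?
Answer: -55516435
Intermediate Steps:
t(K) = K*(-9 - 20*K) (t(K) = (-9 - 20*K)*K = K*(-9 - 20*K))
(Q(-975) + t(-1649)) + (-271542 - 1*856236) = ((22 + 20*(-975)) - 1*(-1649)*(9 + 20*(-1649))) + (-271542 - 1*856236) = ((22 - 19500) - 1*(-1649)*(9 - 32980)) + (-271542 - 856236) = (-19478 - 1*(-1649)*(-32971)) - 1127778 = (-19478 - 54369179) - 1127778 = -54388657 - 1127778 = -55516435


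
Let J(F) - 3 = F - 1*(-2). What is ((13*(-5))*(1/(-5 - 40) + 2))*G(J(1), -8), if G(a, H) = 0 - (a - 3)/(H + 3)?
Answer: -1157/15 ≈ -77.133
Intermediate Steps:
J(F) = 5 + F (J(F) = 3 + (F - 1*(-2)) = 3 + (F + 2) = 3 + (2 + F) = 5 + F)
G(a, H) = -(-3 + a)/(3 + H) (G(a, H) = 0 - (-3 + a)/(3 + H) = -(-3 + a)/(3 + H))
((13*(-5))*(1/(-5 - 40) + 2))*G(J(1), -8) = ((13*(-5))*(1/(-5 - 40) + 2))*((3 - (5 + 1))/(3 - 8)) = (-65*(1/(-45) + 2))*((3 - 1*6)/(-5)) = (-65*(-1/45 + 2))*(-(3 - 6)/5) = (-65*89/45)*(-⅕*(-3)) = -1157/9*⅗ = -1157/15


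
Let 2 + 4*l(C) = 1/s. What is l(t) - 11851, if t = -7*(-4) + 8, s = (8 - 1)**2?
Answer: -2322893/196 ≈ -11852.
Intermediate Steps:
s = 49 (s = 7**2 = 49)
t = 36 (t = 28 + 8 = 36)
l(C) = -97/196 (l(C) = -1/2 + (1/4)/49 = -1/2 + (1/4)*(1/49) = -1/2 + 1/196 = -97/196)
l(t) - 11851 = -97/196 - 11851 = -2322893/196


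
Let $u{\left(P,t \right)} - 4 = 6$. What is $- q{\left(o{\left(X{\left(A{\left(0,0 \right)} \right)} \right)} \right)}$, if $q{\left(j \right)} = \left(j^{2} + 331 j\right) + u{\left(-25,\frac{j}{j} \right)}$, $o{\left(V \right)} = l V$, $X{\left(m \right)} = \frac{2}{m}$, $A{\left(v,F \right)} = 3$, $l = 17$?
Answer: $- \frac{35008}{9} \approx -3889.8$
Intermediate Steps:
$u{\left(P,t \right)} = 10$ ($u{\left(P,t \right)} = 4 + 6 = 10$)
$o{\left(V \right)} = 17 V$
$q{\left(j \right)} = 10 + j^{2} + 331 j$ ($q{\left(j \right)} = \left(j^{2} + 331 j\right) + 10 = 10 + j^{2} + 331 j$)
$- q{\left(o{\left(X{\left(A{\left(0,0 \right)} \right)} \right)} \right)} = - (10 + \left(17 \cdot \frac{2}{3}\right)^{2} + 331 \cdot 17 \cdot \frac{2}{3}) = - (10 + \left(\frac{34}{3}\right)^{2} + 331 \cdot \frac{34}{3}) = - (10 + \frac{1156}{9} + \frac{11254}{3}) = \left(-1\right) \frac{35008}{9} = - \frac{35008}{9}$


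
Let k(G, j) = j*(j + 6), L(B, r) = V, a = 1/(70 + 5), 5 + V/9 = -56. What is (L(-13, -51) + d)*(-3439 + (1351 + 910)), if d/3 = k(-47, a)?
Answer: 1212072472/1875 ≈ 6.4644e+5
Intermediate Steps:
V = -549 (V = -45 + 9*(-56) = -45 - 504 = -549)
a = 1/75 ≈ 0.013333
L(B, r) = -549
k(G, j) = j*(6 + j)
d = 451/1875 (d = 3*((6 + 1/75)/75) = 3*((1/75)*(451/75)) = 3*(451/5625) = 451/1875 ≈ 0.24053)
(L(-13, -51) + d)*(-3439 + (1351 + 910)) = (-549 + 451/1875)*(-3439 + (1351 + 910)) = -1028924*(-3439 + 2261)/1875 = -1028924/1875*(-1178) = 1212072472/1875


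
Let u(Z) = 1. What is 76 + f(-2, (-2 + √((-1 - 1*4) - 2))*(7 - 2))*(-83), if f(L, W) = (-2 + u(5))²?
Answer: -7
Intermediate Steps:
f(L, W) = 1 (f(L, W) = (-2 + 1)² = (-1)² = 1)
76 + f(-2, (-2 + √((-1 - 1*4) - 2))*(7 - 2))*(-83) = 76 + 1*(-83) = 76 - 83 = -7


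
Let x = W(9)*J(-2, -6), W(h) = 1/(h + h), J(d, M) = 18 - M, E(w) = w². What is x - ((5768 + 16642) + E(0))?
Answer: -67226/3 ≈ -22409.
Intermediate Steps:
W(h) = 1/(2*h)
x = 4/3 (x = ((½)/9)*(18 - 1*(-6)) = ((½)*(⅑))*(18 + 6) = (1/18)*24 = 4/3 ≈ 1.3333)
x - ((5768 + 16642) + E(0)) = 4/3 - ((5768 + 16642) + 0²) = 4/3 - (22410 + 0) = 4/3 - 1*22410 = 4/3 - 22410 = -67226/3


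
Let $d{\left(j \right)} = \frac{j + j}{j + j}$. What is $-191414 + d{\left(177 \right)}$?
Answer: $-191413$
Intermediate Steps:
$d{\left(j \right)} = 1$ ($d{\left(j \right)} = \frac{2 j}{2 j} = 2 j \frac{1}{2 j} = 1$)
$-191414 + d{\left(177 \right)} = -191414 + 1 = -191413$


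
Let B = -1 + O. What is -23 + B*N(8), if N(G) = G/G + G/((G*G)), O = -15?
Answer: -41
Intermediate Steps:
B = -16 (B = -1 - 15 = -16)
N(G) = 1 + 1/G (N(G) = 1 + G/(G²) = 1 + G/G² = 1 + 1/G)
-23 + B*N(8) = -23 - 16*(1 + 8)/8 = -23 - 2*9 = -23 - 16*9/8 = -23 - 18 = -41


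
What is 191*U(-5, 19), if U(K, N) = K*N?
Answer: -18145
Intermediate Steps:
191*U(-5, 19) = 191*(-5*19) = 191*(-95) = -18145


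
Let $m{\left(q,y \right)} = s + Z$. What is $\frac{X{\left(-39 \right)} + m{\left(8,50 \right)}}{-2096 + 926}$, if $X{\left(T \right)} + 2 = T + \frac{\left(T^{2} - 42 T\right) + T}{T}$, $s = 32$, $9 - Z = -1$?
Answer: $\frac{79}{1170} \approx 0.067521$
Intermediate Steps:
$Z = 10$ ($Z = 9 - -1 = 9 + 1 = 10$)
$m{\left(q,y \right)} = 42$ ($m{\left(q,y \right)} = 32 + 10 = 42$)
$X{\left(T \right)} = -2 + T + \frac{T^{2} - 41 T}{T}$ ($X{\left(T \right)} = -2 + \left(T + \frac{\left(T^{2} - 42 T\right) + T}{T}\right) = -2 + \left(T + \frac{T^{2} - 41 T}{T}\right) = -2 + T + \frac{T^{2} - 41 T}{T}$)
$\frac{X{\left(-39 \right)} + m{\left(8,50 \right)}}{-2096 + 926} = \frac{\left(-43 + 2 \left(-39\right)\right) + 42}{-2096 + 926} = \frac{\left(-43 - 78\right) + 42}{-1170} = \left(-121 + 42\right) \left(- \frac{1}{1170}\right) = \left(-79\right) \left(- \frac{1}{1170}\right) = \frac{79}{1170}$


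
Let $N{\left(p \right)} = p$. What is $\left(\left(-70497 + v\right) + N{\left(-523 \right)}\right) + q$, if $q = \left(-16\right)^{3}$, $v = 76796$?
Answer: $1680$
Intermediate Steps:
$q = -4096$
$\left(\left(-70497 + v\right) + N{\left(-523 \right)}\right) + q = \left(\left(-70497 + 76796\right) - 523\right) - 4096 = \left(6299 - 523\right) - 4096 = 5776 - 4096 = 1680$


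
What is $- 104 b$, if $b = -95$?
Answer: $9880$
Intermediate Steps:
$- 104 b = \left(-104\right) \left(-95\right) = 9880$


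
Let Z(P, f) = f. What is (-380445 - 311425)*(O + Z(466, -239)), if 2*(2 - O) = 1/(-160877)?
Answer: 26379514541695/160877 ≈ 1.6397e+8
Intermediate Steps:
O = 643509/321754 (O = 2 - ½/(-160877) = 2 - ½*(-1/160877) = 2 + 1/321754 = 643509/321754 ≈ 2.0000)
(-380445 - 311425)*(O + Z(466, -239)) = (-380445 - 311425)*(643509/321754 - 239) = -691870*(-76255697/321754) = 26379514541695/160877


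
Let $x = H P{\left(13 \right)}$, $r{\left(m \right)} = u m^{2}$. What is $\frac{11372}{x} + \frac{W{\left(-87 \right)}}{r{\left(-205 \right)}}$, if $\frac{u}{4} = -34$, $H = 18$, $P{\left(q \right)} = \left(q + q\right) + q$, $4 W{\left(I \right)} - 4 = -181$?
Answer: $\frac{129991119727}{8024421600} \approx 16.199$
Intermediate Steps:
$W{\left(I \right)} = - \frac{177}{4}$ ($W{\left(I \right)} = 1 + \frac{1}{4} \left(-181\right) = 1 - \frac{181}{4} = - \frac{177}{4}$)
$P{\left(q \right)} = 3 q$ ($P{\left(q \right)} = 2 q + q = 3 q$)
$u = -136$ ($u = 4 \left(-34\right) = -136$)
$r{\left(m \right)} = - 136 m^{2}$
$x = 702$ ($x = 18 \cdot 3 \cdot 13 = 18 \cdot 39 = 702$)
$\frac{11372}{x} + \frac{W{\left(-87 \right)}}{r{\left(-205 \right)}} = \frac{11372}{702} - \frac{177}{4 \left(- 136 \left(-205\right)^{2}\right)} = 11372 \cdot \frac{1}{702} - \frac{177}{4 \left(\left(-136\right) 42025\right)} = \frac{5686}{351} - \frac{177}{4 \left(-5715400\right)} = \frac{5686}{351} - - \frac{177}{22861600} = \frac{5686}{351} + \frac{177}{22861600} = \frac{129991119727}{8024421600}$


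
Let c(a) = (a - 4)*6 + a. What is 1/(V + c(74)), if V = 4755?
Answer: 1/5249 ≈ 0.00019051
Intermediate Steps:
c(a) = -24 + 7*a (c(a) = (-4 + a)*6 + a = (-24 + 6*a) + a = -24 + 7*a)
1/(V + c(74)) = 1/(4755 + (-24 + 7*74)) = 1/(4755 + (-24 + 518)) = 1/(4755 + 494) = 1/5249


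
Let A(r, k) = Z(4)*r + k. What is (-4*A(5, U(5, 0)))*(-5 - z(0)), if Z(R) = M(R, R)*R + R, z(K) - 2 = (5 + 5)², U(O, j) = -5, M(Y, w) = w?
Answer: 40660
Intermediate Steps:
z(K) = 102 (z(K) = 2 + (5 + 5)² = 2 + 10² = 2 + 100 = 102)
Z(R) = R + R² (Z(R) = R*R + R = R² + R = R + R²)
A(r, k) = k + 20*r (A(r, k) = (4*(1 + 4))*r + k = (4*5)*r + k = 20*r + k = k + 20*r)
(-4*A(5, U(5, 0)))*(-5 - z(0)) = (-4*(-5 + 20*5))*(-5 - 1*102) = (-4*(-5 + 100))*(-5 - 102) = -4*95*(-107) = -380*(-107) = 40660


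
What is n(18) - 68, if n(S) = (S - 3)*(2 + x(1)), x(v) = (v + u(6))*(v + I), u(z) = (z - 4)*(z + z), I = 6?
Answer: 2587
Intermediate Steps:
u(z) = 2*z*(-4 + z) (u(z) = (-4 + z)*(2*z) = 2*z*(-4 + z))
x(v) = (6 + v)*(24 + v) (x(v) = (v + 2*6*(-4 + 6))*(v + 6) = (v + 2*6*2)*(6 + v) = (v + 24)*(6 + v) = (24 + v)*(6 + v) = (6 + v)*(24 + v))
n(S) = -531 + 177*S (n(S) = (S - 3)*(2 + (144 + 1² + 30*1)) = (-3 + S)*(2 + (144 + 1 + 30)) = (-3 + S)*(2 + 175) = (-3 + S)*177 = -531 + 177*S)
n(18) - 68 = (-531 + 177*18) - 68 = (-531 + 3186) - 68 = 2655 - 68 = 2587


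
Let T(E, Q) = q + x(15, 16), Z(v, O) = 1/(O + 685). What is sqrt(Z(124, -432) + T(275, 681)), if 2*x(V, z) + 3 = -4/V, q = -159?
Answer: I*sqrt(9253553430)/7590 ≈ 12.674*I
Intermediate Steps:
Z(v, O) = 1/(685 + O)
x(V, z) = -3/2 - 2/V (x(V, z) = -3/2 + (-4/V)/2 = -3/2 - 2/V)
T(E, Q) = -4819/30 (T(E, Q) = -159 + (-3/2 - 2/15) = -159 - 49/30 = -4819/30)
sqrt(Z(124, -432) + T(275, 681)) = sqrt(1/(685 - 432) - 4819/30) = sqrt(1/253 - 4819/30) = sqrt(-1219177/7590) = I*sqrt(9253553430)/7590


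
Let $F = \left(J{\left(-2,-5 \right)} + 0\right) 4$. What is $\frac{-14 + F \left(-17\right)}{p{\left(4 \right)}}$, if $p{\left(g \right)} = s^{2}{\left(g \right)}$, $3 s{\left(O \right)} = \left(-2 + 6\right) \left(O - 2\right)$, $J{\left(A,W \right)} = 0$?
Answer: $- \frac{63}{32} \approx -1.9688$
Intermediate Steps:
$s{\left(O \right)} = - \frac{8}{3} + \frac{4 O}{3}$ ($s{\left(O \right)} = \frac{\left(-2 + 6\right) \left(O - 2\right)}{3} = \frac{4 \left(-2 + O\right)}{3} = \frac{-8 + 4 O}{3} = - \frac{8}{3} + \frac{4 O}{3}$)
$F = 0$ ($F = \left(0 + 0\right) 4 = 0 \cdot 4 = 0$)
$p{\left(g \right)} = \left(- \frac{8}{3} + \frac{4 g}{3}\right)^{2}$
$\frac{-14 + F \left(-17\right)}{p{\left(4 \right)}} = \frac{-14 + 0 \left(-17\right)}{\frac{16}{9} \left(-2 + 4\right)^{2}} = \frac{-14 + 0}{\frac{16}{9} \cdot 2^{2}} = - \frac{14}{\frac{16}{9} \cdot 4} = - \frac{14}{\frac{64}{9}} = \left(-14\right) \frac{9}{64} = - \frac{63}{32}$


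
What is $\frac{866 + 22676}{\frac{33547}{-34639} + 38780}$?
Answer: $\frac{815471338}{1343266873} \approx 0.60708$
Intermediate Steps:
$\frac{866 + 22676}{\frac{33547}{-34639} + 38780} = \frac{23542}{33547 \left(- \frac{1}{34639}\right) + 38780} = \frac{23542}{- \frac{33547}{34639} + 38780} = \frac{23542}{\frac{1343266873}{34639}} = 23542 \cdot \frac{34639}{1343266873} = \frac{815471338}{1343266873}$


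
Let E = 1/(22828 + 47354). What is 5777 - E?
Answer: 405441413/70182 ≈ 5777.0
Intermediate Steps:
E = 1/70182 ≈ 1.4249e-5
5777 - E = 5777 - 1*1/70182 = 5777 - 1/70182 = 405441413/70182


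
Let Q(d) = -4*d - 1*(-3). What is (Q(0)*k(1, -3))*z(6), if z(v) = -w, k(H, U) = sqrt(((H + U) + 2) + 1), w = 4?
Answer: -12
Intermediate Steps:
k(H, U) = sqrt(3 + H + U) (k(H, U) = sqrt((2 + H + U) + 1) = sqrt(3 + H + U))
z(v) = -4 (z(v) = -1*4 = -4)
Q(d) = 3 - 4*d (Q(d) = -4*d + 3 = 3 - 4*d)
(Q(0)*k(1, -3))*z(6) = ((3 - 4*0)*sqrt(3 + 1 - 3))*(-4) = ((3 + 0)*sqrt(1))*(-4) = (3*1)*(-4) = 3*(-4) = -12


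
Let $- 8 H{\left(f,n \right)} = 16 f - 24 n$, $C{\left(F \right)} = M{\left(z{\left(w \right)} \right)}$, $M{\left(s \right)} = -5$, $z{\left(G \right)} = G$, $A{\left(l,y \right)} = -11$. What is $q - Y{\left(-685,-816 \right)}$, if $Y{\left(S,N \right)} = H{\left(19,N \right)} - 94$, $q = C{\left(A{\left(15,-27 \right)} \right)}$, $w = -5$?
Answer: $2575$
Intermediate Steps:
$C{\left(F \right)} = -5$
$q = -5$
$H{\left(f,n \right)} = - 2 f + 3 n$ ($H{\left(f,n \right)} = - \frac{16 f - 24 n}{8} = - \frac{- 24 n + 16 f}{8} = - 2 f + 3 n$)
$Y{\left(S,N \right)} = -132 + 3 N$ ($Y{\left(S,N \right)} = \left(\left(-2\right) 19 + 3 N\right) - 94 = \left(-38 + 3 N\right) - 94 = -132 + 3 N$)
$q - Y{\left(-685,-816 \right)} = -5 - \left(-132 + 3 \left(-816\right)\right) = -5 - \left(-132 - 2448\right) = -5 - -2580 = -5 + 2580 = 2575$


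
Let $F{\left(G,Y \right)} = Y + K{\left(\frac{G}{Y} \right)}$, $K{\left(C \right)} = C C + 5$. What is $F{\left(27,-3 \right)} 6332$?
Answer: $525556$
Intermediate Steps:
$K{\left(C \right)} = 5 + C^{2}$ ($K{\left(C \right)} = C^{2} + 5 = 5 + C^{2}$)
$F{\left(G,Y \right)} = 5 + Y + \frac{G^{2}}{Y^{2}}$ ($F{\left(G,Y \right)} = Y + \left(5 + \left(\frac{G}{Y}\right)^{2}\right) = Y + \left(5 + \frac{G^{2}}{Y^{2}}\right) = 5 + Y + \frac{G^{2}}{Y^{2}}$)
$F{\left(27,-3 \right)} 6332 = \left(5 - 3 + \frac{27^{2}}{9}\right) 6332 = \left(5 - 3 + 729 \cdot \frac{1}{9}\right) 6332 = \left(5 - 3 + 81\right) 6332 = 83 \cdot 6332 = 525556$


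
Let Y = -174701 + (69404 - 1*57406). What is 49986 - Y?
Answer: 212689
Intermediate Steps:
Y = -162703 (Y = -174701 + (69404 - 57406) = -174701 + 11998 = -162703)
49986 - Y = 49986 - 1*(-162703) = 49986 + 162703 = 212689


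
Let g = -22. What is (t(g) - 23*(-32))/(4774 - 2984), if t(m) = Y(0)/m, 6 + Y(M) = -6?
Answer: 4051/9845 ≈ 0.41148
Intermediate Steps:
Y(M) = -12 (Y(M) = -6 - 6 = -12)
t(m) = -12/m
(t(g) - 23*(-32))/(4774 - 2984) = (-12/(-22) - 23*(-32))/(4774 - 2984) = (-12*(-1/22) + 736)/1790 = (6/11 + 736)*(1/1790) = (8102/11)*(1/1790) = 4051/9845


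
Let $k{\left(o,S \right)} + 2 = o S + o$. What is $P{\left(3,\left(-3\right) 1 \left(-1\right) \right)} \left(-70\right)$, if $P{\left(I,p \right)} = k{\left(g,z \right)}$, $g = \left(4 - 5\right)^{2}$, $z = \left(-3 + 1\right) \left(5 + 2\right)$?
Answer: $1050$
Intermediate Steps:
$z = -14$ ($z = \left(-2\right) 7 = -14$)
$g = 1$ ($g = \left(-1\right)^{2} = 1$)
$k{\left(o,S \right)} = -2 + o + S o$ ($k{\left(o,S \right)} = -2 + \left(o S + o\right) = -2 + \left(S o + o\right) = -2 + \left(o + S o\right) = -2 + o + S o$)
$P{\left(I,p \right)} = -15$ ($P{\left(I,p \right)} = -2 + 1 - 14 = -15$)
$P{\left(3,\left(-3\right) 1 \left(-1\right) \right)} \left(-70\right) = \left(-15\right) \left(-70\right) = 1050$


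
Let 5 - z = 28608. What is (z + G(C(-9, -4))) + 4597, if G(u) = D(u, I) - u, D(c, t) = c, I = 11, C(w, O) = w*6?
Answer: -24006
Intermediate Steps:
z = -28603 (z = 5 - 1*28608 = 5 - 28608 = -28603)
C(w, O) = 6*w
G(u) = 0 (G(u) = u - u = 0)
(z + G(C(-9, -4))) + 4597 = (-28603 + 0) + 4597 = -28603 + 4597 = -24006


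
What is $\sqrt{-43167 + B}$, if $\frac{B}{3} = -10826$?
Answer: $123 i \sqrt{5} \approx 275.04 i$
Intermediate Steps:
$B = -32478$ ($B = 3 \left(-10826\right) = -32478$)
$\sqrt{-43167 + B} = \sqrt{-43167 - 32478} = \sqrt{-75645} = 123 i \sqrt{5}$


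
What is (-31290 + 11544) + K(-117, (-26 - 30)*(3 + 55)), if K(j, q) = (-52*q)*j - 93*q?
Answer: -19478514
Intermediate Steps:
K(j, q) = -93*q - 52*j*q (K(j, q) = -52*j*q - 93*q = -93*q - 52*j*q)
(-31290 + 11544) + K(-117, (-26 - 30)*(3 + 55)) = (-31290 + 11544) - (-26 - 30)*(3 + 55)*(93 + 52*(-117)) = -19746 - (-56*58)*(93 - 6084) = -19746 - 1*(-3248)*(-5991) = -19746 - 19458768 = -19478514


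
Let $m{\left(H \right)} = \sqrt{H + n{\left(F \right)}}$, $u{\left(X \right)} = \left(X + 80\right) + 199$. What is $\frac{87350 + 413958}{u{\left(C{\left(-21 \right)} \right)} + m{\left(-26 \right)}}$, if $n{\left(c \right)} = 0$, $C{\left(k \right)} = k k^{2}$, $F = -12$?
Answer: $- \frac{2251374228}{40338175} - \frac{250654 i \sqrt{26}}{40338175} \approx -55.813 - 0.031684 i$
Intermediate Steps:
$C{\left(k \right)} = k^{3}$
$u{\left(X \right)} = 279 + X$ ($u{\left(X \right)} = \left(80 + X\right) + 199 = 279 + X$)
$m{\left(H \right)} = \sqrt{H}$ ($m{\left(H \right)} = \sqrt{H + 0} = \sqrt{H}$)
$\frac{87350 + 413958}{u{\left(C{\left(-21 \right)} \right)} + m{\left(-26 \right)}} = \frac{87350 + 413958}{\left(279 + \left(-21\right)^{3}\right) + \sqrt{-26}} = \frac{501308}{\left(279 - 9261\right) + i \sqrt{26}} = \frac{501308}{-8982 + i \sqrt{26}}$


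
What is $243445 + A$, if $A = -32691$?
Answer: $210754$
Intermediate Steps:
$243445 + A = 243445 - 32691 = 210754$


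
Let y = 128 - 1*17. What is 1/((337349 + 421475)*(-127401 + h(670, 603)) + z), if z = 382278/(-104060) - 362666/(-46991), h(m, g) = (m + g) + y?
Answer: -2444941730/233796878137004354609 ≈ -1.0458e-11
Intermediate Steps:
y = 111 (y = 128 - 17 = 111)
h(m, g) = 111 + g + m (h(m, g) = (m + g) + 111 = (g + m) + 111 = 111 + g + m)
z = 9887699231/2444941730 (z = 382278*(-1/104060) - 362666*(-1/46991) = -191139/52030 + 362666/46991 = 9887699231/2444941730 ≈ 4.0441)
1/((337349 + 421475)*(-127401 + h(670, 603)) + z) = 1/((337349 + 421475)*(-127401 + (111 + 603 + 670)) + 9887699231/2444941730) = 1/(758824*(-127401 + 1384) + 9887699231/2444941730) = 1/(758824*(-126017) + 9887699231/2444941730) = 1/(-95624724008 + 9887699231/2444941730) = 1/(-233796878137004354609/2444941730) = -2444941730/233796878137004354609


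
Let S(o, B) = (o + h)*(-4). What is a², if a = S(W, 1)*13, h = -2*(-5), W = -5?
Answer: 67600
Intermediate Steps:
h = 10
S(o, B) = -40 - 4*o (S(o, B) = (o + 10)*(-4) = (10 + o)*(-4) = -40 - 4*o)
a = -260 (a = (-40 - 4*(-5))*13 = (-40 + 20)*13 = -20*13 = -260)
a² = (-260)² = 67600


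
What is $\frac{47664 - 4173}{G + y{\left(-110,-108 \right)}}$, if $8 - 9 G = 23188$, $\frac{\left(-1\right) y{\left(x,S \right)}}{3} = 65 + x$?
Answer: $- \frac{391419}{21965} \approx -17.82$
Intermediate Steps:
$y{\left(x,S \right)} = -195 - 3 x$ ($y{\left(x,S \right)} = - 3 \left(65 + x\right) = -195 - 3 x$)
$G = - \frac{23180}{9}$ ($G = \frac{8}{9} - \frac{23188}{9} = - \frac{23180}{9} \approx -2575.6$)
$\frac{47664 - 4173}{G + y{\left(-110,-108 \right)}} = \frac{47664 - 4173}{- \frac{23180}{9} - -135} = \frac{43491}{- \frac{23180}{9} + \left(-195 + 330\right)} = \frac{43491}{- \frac{23180}{9} + 135} = \frac{43491}{- \frac{21965}{9}} = 43491 \left(- \frac{9}{21965}\right) = - \frac{391419}{21965}$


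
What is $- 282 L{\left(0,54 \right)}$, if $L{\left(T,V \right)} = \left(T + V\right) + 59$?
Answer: $-31866$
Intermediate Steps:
$L{\left(T,V \right)} = 59 + T + V$
$- 282 L{\left(0,54 \right)} = - 282 \left(59 + 0 + 54\right) = \left(-282\right) 113 = -31866$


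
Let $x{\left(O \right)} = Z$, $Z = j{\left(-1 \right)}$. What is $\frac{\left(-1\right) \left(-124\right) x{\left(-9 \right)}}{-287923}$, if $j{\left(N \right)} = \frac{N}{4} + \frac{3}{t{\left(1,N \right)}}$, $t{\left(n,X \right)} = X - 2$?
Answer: $\frac{155}{287923} \approx 0.00053834$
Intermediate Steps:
$t{\left(n,X \right)} = -2 + X$ ($t{\left(n,X \right)} = X - 2 = -2 + X$)
$j{\left(N \right)} = \frac{3}{-2 + N} + \frac{N}{4}$ ($j{\left(N \right)} = \frac{N}{4} + \frac{3}{-2 + N} = \frac{3}{-2 + N} + \frac{N}{4}$)
$Z = - \frac{5}{4}$ ($Z = \frac{12 - \left(-2 - 1\right)}{4 \left(-2 - 1\right)} = \frac{12 - -3}{4 \left(-3\right)} = \frac{1}{4} \left(- \frac{1}{3}\right) \left(12 + 3\right) = \frac{1}{4} \left(- \frac{1}{3}\right) 15 = - \frac{5}{4} \approx -1.25$)
$x{\left(O \right)} = - \frac{5}{4}$
$\frac{\left(-1\right) \left(-124\right) x{\left(-9 \right)}}{-287923} = \frac{\left(-1\right) \left(-124\right) \left(- \frac{5}{4}\right)}{-287923} = 124 \left(- \frac{5}{4}\right) \left(- \frac{1}{287923}\right) = \left(-155\right) \left(- \frac{1}{287923}\right) = \frac{155}{287923}$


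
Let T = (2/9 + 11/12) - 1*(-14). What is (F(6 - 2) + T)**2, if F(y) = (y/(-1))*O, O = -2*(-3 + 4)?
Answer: 693889/1296 ≈ 535.41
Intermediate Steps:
O = -2 (O = -2*1 = -2)
F(y) = 2*y (F(y) = (y/(-1))*(-2) = (y*(-1))*(-2) = -y*(-2) = 2*y)
T = 545/36 (T = (2*(1/9) + 11*(1/12)) + 14 = (2/9 + 11/12) + 14 = 41/36 + 14 = 545/36 ≈ 15.139)
(F(6 - 2) + T)**2 = (2*(6 - 2) + 545/36)**2 = (2*4 + 545/36)**2 = (8 + 545/36)**2 = (833/36)**2 = 693889/1296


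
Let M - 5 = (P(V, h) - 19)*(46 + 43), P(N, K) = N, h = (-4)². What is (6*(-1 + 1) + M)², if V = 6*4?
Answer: 202500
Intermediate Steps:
h = 16
V = 24
M = 450 (M = 5 + (24 - 19)*(46 + 43) = 5 + 5*89 = 5 + 445 = 450)
(6*(-1 + 1) + M)² = (6*(-1 + 1) + 450)² = (6*0 + 450)² = (0 + 450)² = 450² = 202500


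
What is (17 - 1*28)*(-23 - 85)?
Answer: 1188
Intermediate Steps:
(17 - 1*28)*(-23 - 85) = (17 - 28)*(-108) = -11*(-108) = 1188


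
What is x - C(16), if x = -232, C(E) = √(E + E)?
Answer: -232 - 4*√2 ≈ -237.66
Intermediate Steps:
C(E) = √2*√E (C(E) = √(2*E) = √2*√E)
x - C(16) = -232 - √2*√16 = -232 - √2*4 = -232 - 4*√2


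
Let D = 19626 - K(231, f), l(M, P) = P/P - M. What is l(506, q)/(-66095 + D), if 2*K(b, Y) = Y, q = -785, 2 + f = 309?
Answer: 202/18649 ≈ 0.010832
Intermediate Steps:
f = 307 (f = -2 + 309 = 307)
K(b, Y) = Y/2
l(M, P) = 1 - M
D = 38945/2 (D = 19626 - 307/2 = 38945/2 ≈ 19473.)
l(506, q)/(-66095 + D) = (1 - 1*506)/(-66095 + 38945/2) = (1 - 506)/(-93245/2) = -505*(-2/93245) = 202/18649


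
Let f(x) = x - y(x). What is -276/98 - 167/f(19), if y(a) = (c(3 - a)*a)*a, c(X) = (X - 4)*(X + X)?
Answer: -4553245/1617147 ≈ -2.8156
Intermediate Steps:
c(X) = 2*X*(-4 + X) (c(X) = (-4 + X)*(2*X) = 2*X*(-4 + X))
y(a) = 2*a²*(-1 - a)*(3 - a) (y(a) = ((2*(3 - a)*(-4 + (3 - a)))*a)*a = ((2*(3 - a)*(-1 - a))*a)*a = ((2*(-1 - a)*(3 - a))*a)*a = (2*a*(-1 - a)*(3 - a))*a = 2*a²*(-1 - a)*(3 - a))
f(x) = x - 2*x²*(1 + x)*(-3 + x)
-276/98 - 167/f(19) = -276/98 - 167*1/(19*(1 - 2*19*(1 + 19)*(-3 + 19))) = -276*1/98 - 167*1/(19*(1 - 2*19*20*16)) = -138/49 - 167*1/(19*(1 - 12160)) = -138/49 - 167/(19*(-12159)) = -138/49 - 167/(-231021) = -138/49 - 167*(-1/231021) = -138/49 + 167/231021 = -4553245/1617147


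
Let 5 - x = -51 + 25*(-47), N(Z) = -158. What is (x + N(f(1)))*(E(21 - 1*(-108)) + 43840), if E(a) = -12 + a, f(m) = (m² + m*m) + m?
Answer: 47165861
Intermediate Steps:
f(m) = m + 2*m² (f(m) = (m² + m²) + m = 2*m² + m = m + 2*m²)
x = 1231 (x = 5 - (-51 + 25*(-47)) = 5 - (-51 - 1175) = 5 - 1*(-1226) = 5 + 1226 = 1231)
(x + N(f(1)))*(E(21 - 1*(-108)) + 43840) = (1231 - 158)*((-12 + (21 - 1*(-108))) + 43840) = 1073*((-12 + (21 + 108)) + 43840) = 1073*((-12 + 129) + 43840) = 1073*(117 + 43840) = 1073*43957 = 47165861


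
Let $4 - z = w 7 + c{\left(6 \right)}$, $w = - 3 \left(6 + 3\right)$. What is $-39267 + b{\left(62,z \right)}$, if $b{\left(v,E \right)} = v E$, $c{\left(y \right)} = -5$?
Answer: $-26991$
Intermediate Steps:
$w = -27$ ($w = \left(-3\right) 9 = -27$)
$z = 198$ ($z = 4 - \left(\left(-27\right) 7 - 5\right) = 4 - \left(-189 - 5\right) = 4 - -194 = 4 + 194 = 198$)
$b{\left(v,E \right)} = E v$
$-39267 + b{\left(62,z \right)} = -39267 + 198 \cdot 62 = -39267 + 12276 = -26991$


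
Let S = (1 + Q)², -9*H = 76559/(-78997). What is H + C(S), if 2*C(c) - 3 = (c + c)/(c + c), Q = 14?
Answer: 1498505/710973 ≈ 2.1077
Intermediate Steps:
H = 76559/710973 (H = -76559/(9*(-78997)) = -76559*(-1)/(9*78997) = -⅑*(-76559/78997) = 76559/710973 ≈ 0.10768)
S = 225 (S = (1 + 14)² = 15² = 225)
C(c) = 2 (C(c) = 3/2 + ((c + c)/(c + c))/2 = 3/2 + ((2*c)/((2*c)))/2 = 3/2 + ((2*c)*(1/(2*c)))/2 = 3/2 + (½)*1 = 3/2 + ½ = 2)
H + C(S) = 76559/710973 + 2 = 1498505/710973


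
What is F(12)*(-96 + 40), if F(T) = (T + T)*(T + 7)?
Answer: -25536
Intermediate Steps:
F(T) = 2*T*(7 + T) (F(T) = (2*T)*(7 + T) = 2*T*(7 + T))
F(12)*(-96 + 40) = (2*12*(7 + 12))*(-96 + 40) = (2*12*19)*(-56) = 456*(-56) = -25536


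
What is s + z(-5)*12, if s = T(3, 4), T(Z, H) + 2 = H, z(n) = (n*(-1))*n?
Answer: -298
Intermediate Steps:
z(n) = -n² (z(n) = (-n)*n = -n²)
T(Z, H) = -2 + H
s = 2 (s = -2 + 4 = 2)
s + z(-5)*12 = 2 - 1*(-5)²*12 = 2 - 1*25*12 = 2 - 25*12 = 2 - 300 = -298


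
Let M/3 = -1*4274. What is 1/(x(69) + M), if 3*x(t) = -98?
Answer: -3/38564 ≈ -7.7793e-5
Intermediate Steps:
x(t) = -98/3 (x(t) = (1/3)*(-98) = -98/3)
M = -12822 (M = 3*(-1*4274) = 3*(-4274) = -12822)
1/(x(69) + M) = 1/(-98/3 - 12822) = 1/(-38564/3) = -3/38564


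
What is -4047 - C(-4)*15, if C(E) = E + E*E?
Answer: -4227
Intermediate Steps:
C(E) = E + E²
-4047 - C(-4)*15 = -4047 - (-4*(1 - 4))*15 = -4047 - (-4*(-3))*15 = -4047 - 12*15 = -4047 - 1*180 = -4047 - 180 = -4227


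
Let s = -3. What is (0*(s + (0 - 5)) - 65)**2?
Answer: 4225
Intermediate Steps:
(0*(s + (0 - 5)) - 65)**2 = (0*(-3 + (0 - 5)) - 65)**2 = (0*(-3 - 5) - 65)**2 = (0*(-8) - 65)**2 = (0 - 65)**2 = (-65)**2 = 4225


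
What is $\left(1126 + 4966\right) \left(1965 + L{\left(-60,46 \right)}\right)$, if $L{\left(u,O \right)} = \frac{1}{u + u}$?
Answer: $\frac{359121877}{30} \approx 1.1971 \cdot 10^{7}$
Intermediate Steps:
$L{\left(u,O \right)} = \frac{1}{2 u}$
$\left(1126 + 4966\right) \left(1965 + L{\left(-60,46 \right)}\right) = \left(1126 + 4966\right) \left(1965 + \frac{1}{2 \left(-60\right)}\right) = 6092 \left(1965 + \frac{1}{2} \left(- \frac{1}{60}\right)\right) = 6092 \left(1965 - \frac{1}{120}\right) = 6092 \cdot \frac{235799}{120} = \frac{359121877}{30}$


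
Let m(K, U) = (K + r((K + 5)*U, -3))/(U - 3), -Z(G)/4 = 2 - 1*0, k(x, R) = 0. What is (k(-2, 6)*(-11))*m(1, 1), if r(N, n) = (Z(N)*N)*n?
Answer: 0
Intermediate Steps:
Z(G) = -8 (Z(G) = -4*(2 - 1*0) = -4*(2 + 0) = -4*2 = -8)
r(N, n) = -8*N*n (r(N, n) = (-8*N)*n = -8*N*n)
m(K, U) = (K + 24*U*(5 + K))/(-3 + U) (m(K, U) = (K - 8*(K + 5)*U*(-3))/(U - 3) = (K - 8*(5 + K)*U*(-3))/(-3 + U) = (K - 8*U*(5 + K)*(-3))/(-3 + U) = (K + 24*U*(5 + K))/(-3 + U))
(k(-2, 6)*(-11))*m(1, 1) = (0*(-11))*((1 + 24*1*(5 + 1))/(-3 + 1)) = 0*((1 + 24*1*6)/(-2)) = 0*(-(1 + 144)/2) = 0*(-1/2*145) = 0*(-145/2) = 0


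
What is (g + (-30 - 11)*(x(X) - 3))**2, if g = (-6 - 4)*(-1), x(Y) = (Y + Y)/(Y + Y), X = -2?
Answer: 8464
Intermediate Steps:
x(Y) = 1 (x(Y) = (2*Y)/((2*Y)) = (2*Y)*(1/(2*Y)) = 1)
g = 10 (g = -10*(-1) = 10)
(g + (-30 - 11)*(x(X) - 3))**2 = (10 + (-30 - 11)*(1 - 3))**2 = (10 - 41*(-2))**2 = (10 + 82)**2 = 92**2 = 8464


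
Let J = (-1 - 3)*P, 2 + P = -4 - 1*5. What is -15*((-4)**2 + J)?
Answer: -900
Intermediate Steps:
P = -11 (P = -2 + (-4 - 1*5) = -2 + (-4 - 5) = -2 - 9 = -11)
J = 44 (J = (-1 - 3)*(-11) = -4*(-11) = 44)
-15*((-4)**2 + J) = -15*((-4)**2 + 44) = -15*(16 + 44) = -15*60 = -900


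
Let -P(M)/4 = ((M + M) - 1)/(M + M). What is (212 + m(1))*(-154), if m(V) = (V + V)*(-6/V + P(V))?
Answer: -30184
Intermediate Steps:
P(M) = -2*(-1 + 2*M)/M (P(M) = -4*((M + M) - 1)/(M + M) = -4*(2*M - 1)/(2*M) = -4*(-1 + 2*M)*1/(2*M) = -2*(-1 + 2*M)/M)
m(V) = 2*V*(-4 - 4/V) (m(V) = (V + V)*(-6/V + (-4 + 2/V)) = (2*V)*(-4 - 4/V) = 2*V*(-4 - 4/V))
(212 + m(1))*(-154) = (212 + (-8 - 8*1))*(-154) = (212 + (-8 - 8))*(-154) = (212 - 16)*(-154) = 196*(-154) = -30184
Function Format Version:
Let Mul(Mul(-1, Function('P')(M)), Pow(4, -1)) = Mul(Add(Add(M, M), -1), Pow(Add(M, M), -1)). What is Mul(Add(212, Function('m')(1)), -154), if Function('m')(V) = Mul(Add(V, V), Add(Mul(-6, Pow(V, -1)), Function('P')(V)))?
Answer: -30184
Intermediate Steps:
Function('P')(M) = Mul(-2, Pow(M, -1), Add(-1, Mul(2, M))) (Function('P')(M) = Mul(-4, Mul(Add(Add(M, M), -1), Pow(Add(M, M), -1))) = Mul(-4, Mul(Add(Mul(2, M), -1), Pow(Mul(2, M), -1))) = Mul(-4, Mul(Add(-1, Mul(2, M)), Mul(Rational(1, 2), Pow(M, -1)))) = Mul(-4, Mul(Rational(1, 2), Pow(M, -1), Add(-1, Mul(2, M)))) = Mul(-2, Pow(M, -1), Add(-1, Mul(2, M))))
Function('m')(V) = Mul(2, V, Add(-4, Mul(-4, Pow(V, -1)))) (Function('m')(V) = Mul(Add(V, V), Add(Mul(-6, Pow(V, -1)), Add(-4, Mul(2, Pow(V, -1))))) = Mul(Mul(2, V), Add(-4, Mul(-4, Pow(V, -1)))) = Mul(2, V, Add(-4, Mul(-4, Pow(V, -1)))))
Mul(Add(212, Function('m')(1)), -154) = Mul(Add(212, Add(-8, Mul(-8, 1))), -154) = Mul(Add(212, Add(-8, -8)), -154) = Mul(Add(212, -16), -154) = Mul(196, -154) = -30184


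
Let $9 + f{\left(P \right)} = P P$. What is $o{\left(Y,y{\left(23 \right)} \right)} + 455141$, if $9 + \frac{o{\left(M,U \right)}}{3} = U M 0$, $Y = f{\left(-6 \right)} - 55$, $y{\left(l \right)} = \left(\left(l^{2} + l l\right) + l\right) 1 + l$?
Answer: $455114$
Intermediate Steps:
$y{\left(l \right)} = 2 l + 2 l^{2}$ ($y{\left(l \right)} = \left(\left(l^{2} + l^{2}\right) + l\right) 1 + l = \left(2 l^{2} + l\right) 1 + l = \left(l + 2 l^{2}\right) 1 + l = \left(l + 2 l^{2}\right) + l = 2 l + 2 l^{2}$)
$f{\left(P \right)} = -9 + P^{2}$ ($f{\left(P \right)} = -9 + P P = -9 + P^{2}$)
$Y = -28$ ($Y = \left(-9 + \left(-6\right)^{2}\right) - 55 = \left(-9 + 36\right) - 55 = 27 - 55 = -28$)
$o{\left(M,U \right)} = -27$ ($o{\left(M,U \right)} = -27 + 3 U M 0 = -27 + 3 M U 0 = -27 + 3 \cdot 0 = -27 + 0 = -27$)
$o{\left(Y,y{\left(23 \right)} \right)} + 455141 = -27 + 455141 = 455114$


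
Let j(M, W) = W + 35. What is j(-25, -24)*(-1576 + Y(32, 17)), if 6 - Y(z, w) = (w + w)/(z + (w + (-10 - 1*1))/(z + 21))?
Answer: -14706681/851 ≈ -17282.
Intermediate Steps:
j(M, W) = 35 + W
Y(z, w) = 6 - 2*w/(z + (-11 + w)/(21 + z)) (Y(z, w) = 6 - (w + w)/(z + (w + (-10 - 1*1))/(z + 21)) = 6 - 2*w/(z + (w + (-10 - 1))/(21 + z)) = 6 - 2*w/(z + (w - 11)/(21 + z)) = 6 - 2*w/(z + (-11 + w)/(21 + z)))
j(-25, -24)*(-1576 + Y(32, 17)) = (35 - 24)*(-1576 + 2*(-33 - 18*17 + 3*32² + 63*32 - 1*17*32)/(-11 + 17 + 32² + 21*32)) = 11*(-1576 + 2*(-33 - 306 + 3*1024 + 2016 - 544)/(-11 + 17 + 1024 + 672)) = 11*(-1576 + 2*(-33 - 306 + 3072 + 2016 - 544)/1702) = 11*(-1576 + 2*(1/1702)*4205) = 11*(-1576 + 4205/851) = 11*(-1336971/851) = -14706681/851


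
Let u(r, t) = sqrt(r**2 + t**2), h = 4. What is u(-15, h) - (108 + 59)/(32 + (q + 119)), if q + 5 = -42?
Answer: -167/104 + sqrt(241) ≈ 13.918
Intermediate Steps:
q = -47 (q = -5 - 42 = -47)
u(-15, h) - (108 + 59)/(32 + (q + 119)) = sqrt((-15)**2 + 4**2) - (108 + 59)/(32 + (-47 + 119)) = sqrt(225 + 16) - 167/(32 + 72) = sqrt(241) - 167/104 = -167/104 + sqrt(241)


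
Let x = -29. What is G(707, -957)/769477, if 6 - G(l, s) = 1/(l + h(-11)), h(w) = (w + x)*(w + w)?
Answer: 9521/1221159999 ≈ 7.7967e-6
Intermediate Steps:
h(w) = 2*w*(-29 + w) (h(w) = (w - 29)*(w + w) = (-29 + w)*(2*w) = 2*w*(-29 + w))
G(l, s) = 6 - 1/(880 + l) (G(l, s) = 6 - 1/(l + 2*(-11)*(-29 - 11)) = 6 - 1/(l + 2*(-11)*(-40)) = 6 - 1/(l + 880) = 6 - 1/(880 + l))
G(707, -957)/769477 = ((5279 + 6*707)/(880 + 707))/769477 = ((5279 + 4242)/1587)*(1/769477) = ((1/1587)*9521)*(1/769477) = (9521/1587)*(1/769477) = 9521/1221159999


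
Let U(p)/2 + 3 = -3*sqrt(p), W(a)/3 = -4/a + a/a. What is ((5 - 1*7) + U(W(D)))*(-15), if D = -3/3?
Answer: 120 + 90*sqrt(15) ≈ 468.57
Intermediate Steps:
D = -1 (D = -3*1/3 = -1)
W(a) = 3 - 12/a (W(a) = 3*(-4/a + a/a) = 3*(-4/a + 1) = 3*(1 - 4/a) = 3 - 12/a)
U(p) = -6 - 6*sqrt(p) (U(p) = -6 + 2*(-3*sqrt(p)) = -6 - 6*sqrt(p))
((5 - 1*7) + U(W(D)))*(-15) = ((5 - 1*7) + (-6 - 6*sqrt(3 - 12/(-1))))*(-15) = ((5 - 7) + (-6 - 6*sqrt(3 - 12*(-1))))*(-15) = (-2 + (-6 - 6*sqrt(3 + 12)))*(-15) = (-2 + (-6 - 6*sqrt(15)))*(-15) = (-8 - 6*sqrt(15))*(-15) = 120 + 90*sqrt(15)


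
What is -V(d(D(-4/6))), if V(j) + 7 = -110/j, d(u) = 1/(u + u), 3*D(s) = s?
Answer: -377/9 ≈ -41.889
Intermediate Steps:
D(s) = s/3
d(u) = 1/(2*u)
V(j) = -7 - 110/j
-V(d(D(-4/6))) = -(-7 - 110/(1/(2*(((-4/6)/3))))) = -(-7 - 110/(1/(2*(((-4*1/6)/3))))) = -(-7 - 110/(1/(2*(((1/3)*(-2/3)))))) = -(-7 - 110/(1/(2*(-2/9)))) = -(-7 - 110/((1/2)*(-9/2))) = -(-7 - 110/(-9/4)) = -(-7 - 110*(-4/9)) = -(-7 + 440/9) = -1*377/9 = -377/9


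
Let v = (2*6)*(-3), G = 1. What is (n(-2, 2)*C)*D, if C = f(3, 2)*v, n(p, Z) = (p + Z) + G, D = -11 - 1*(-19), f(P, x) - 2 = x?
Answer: -1152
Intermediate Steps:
f(P, x) = 2 + x
D = 8 (D = -11 + 19 = 8)
n(p, Z) = 1 + Z + p (n(p, Z) = (p + Z) + 1 = (Z + p) + 1 = 1 + Z + p)
v = -36 (v = 12*(-3) = -36)
C = -144 (C = (2 + 2)*(-36) = 4*(-36) = -144)
(n(-2, 2)*C)*D = ((1 + 2 - 2)*(-144))*8 = (1*(-144))*8 = -144*8 = -1152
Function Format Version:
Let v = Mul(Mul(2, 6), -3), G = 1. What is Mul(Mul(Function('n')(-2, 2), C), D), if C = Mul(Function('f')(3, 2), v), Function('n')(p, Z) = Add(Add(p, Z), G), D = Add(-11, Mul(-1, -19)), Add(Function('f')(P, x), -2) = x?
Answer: -1152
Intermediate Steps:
Function('f')(P, x) = Add(2, x)
D = 8 (D = Add(-11, 19) = 8)
Function('n')(p, Z) = Add(1, Z, p) (Function('n')(p, Z) = Add(Add(p, Z), 1) = Add(Add(Z, p), 1) = Add(1, Z, p))
v = -36 (v = Mul(12, -3) = -36)
C = -144 (C = Mul(Add(2, 2), -36) = Mul(4, -36) = -144)
Mul(Mul(Function('n')(-2, 2), C), D) = Mul(Mul(Add(1, 2, -2), -144), 8) = Mul(Mul(1, -144), 8) = Mul(-144, 8) = -1152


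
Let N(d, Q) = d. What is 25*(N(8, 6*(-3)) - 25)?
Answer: -425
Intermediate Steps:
25*(N(8, 6*(-3)) - 25) = 25*(8 - 25) = 25*(-17) = -425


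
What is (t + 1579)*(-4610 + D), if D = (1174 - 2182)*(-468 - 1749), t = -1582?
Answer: -6690378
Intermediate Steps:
D = 2234736 (D = -1008*(-2217) = 2234736)
(t + 1579)*(-4610 + D) = (-1582 + 1579)*(-4610 + 2234736) = -3*2230126 = -6690378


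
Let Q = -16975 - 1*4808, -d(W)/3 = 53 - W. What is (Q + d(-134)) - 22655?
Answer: -44999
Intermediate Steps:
d(W) = -159 + 3*W (d(W) = -3*(53 - W) = -159 + 3*W)
Q = -21783 (Q = -16975 - 4808 = -21783)
(Q + d(-134)) - 22655 = (-21783 + (-159 + 3*(-134))) - 22655 = (-21783 + (-159 - 402)) - 22655 = (-21783 - 561) - 22655 = -22344 - 22655 = -44999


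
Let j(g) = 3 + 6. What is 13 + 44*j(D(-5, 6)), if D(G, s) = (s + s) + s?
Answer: 409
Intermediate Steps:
D(G, s) = 3*s (D(G, s) = 2*s + s = 3*s)
j(g) = 9
13 + 44*j(D(-5, 6)) = 13 + 44*9 = 13 + 396 = 409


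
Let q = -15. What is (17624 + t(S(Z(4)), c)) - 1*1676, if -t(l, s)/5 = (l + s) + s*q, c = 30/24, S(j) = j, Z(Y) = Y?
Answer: 32031/2 ≈ 16016.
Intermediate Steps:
c = 5/4 (c = 30*(1/24) = 5/4 ≈ 1.2500)
t(l, s) = -5*l + 70*s (t(l, s) = -5*((l + s) + s*(-15)) = -5*((l + s) - 15*s) = -5*(l - 14*s) = -5*l + 70*s)
(17624 + t(S(Z(4)), c)) - 1*1676 = (17624 + (-5*4 + 70*(5/4))) - 1*1676 = (17624 + (-20 + 175/2)) - 1676 = (17624 + 135/2) - 1676 = 35383/2 - 1676 = 32031/2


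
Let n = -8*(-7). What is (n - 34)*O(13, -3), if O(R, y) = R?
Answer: 286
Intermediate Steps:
n = 56
(n - 34)*O(13, -3) = (56 - 34)*13 = 22*13 = 286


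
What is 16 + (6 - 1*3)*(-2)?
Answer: 10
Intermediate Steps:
16 + (6 - 1*3)*(-2) = 16 + (6 - 3)*(-2) = 16 + 3*(-2) = 16 - 6 = 10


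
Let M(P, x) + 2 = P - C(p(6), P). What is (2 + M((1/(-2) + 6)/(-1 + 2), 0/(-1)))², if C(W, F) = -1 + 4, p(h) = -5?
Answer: 25/4 ≈ 6.2500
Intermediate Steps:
C(W, F) = 3
M(P, x) = -5 + P (M(P, x) = -2 + (P - 1*3) = -2 + (P - 3) = -2 + (-3 + P) = -5 + P)
(2 + M((1/(-2) + 6)/(-1 + 2), 0/(-1)))² = (2 + (-5 + (1/(-2) + 6)/(-1 + 2)))² = (2 + (-5 + (-½ + 6)/1))² = (2 + (-5 + (11/2)*1))² = (2 + (-5 + 11/2))² = (2 + ½)² = (5/2)² = 25/4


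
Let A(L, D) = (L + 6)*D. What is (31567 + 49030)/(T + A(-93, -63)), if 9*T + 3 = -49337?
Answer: -65943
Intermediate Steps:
T = -49340/9 (T = -1/3 + (1/9)*(-49337) = -1/3 - 49337/9 = -49340/9 ≈ -5482.2)
A(L, D) = D*(6 + L) (A(L, D) = (6 + L)*D = D*(6 + L))
(31567 + 49030)/(T + A(-93, -63)) = (31567 + 49030)/(-49340/9 - 63*(6 - 93)) = 80597/(-49340/9 - 63*(-87)) = 80597/(-49340/9 + 5481) = 80597/(-11/9) = 80597*(-9/11) = -65943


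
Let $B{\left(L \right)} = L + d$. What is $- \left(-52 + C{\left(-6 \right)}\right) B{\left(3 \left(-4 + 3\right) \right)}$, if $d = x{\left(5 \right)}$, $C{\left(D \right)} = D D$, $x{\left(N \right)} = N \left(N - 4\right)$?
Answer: $32$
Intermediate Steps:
$x{\left(N \right)} = N \left(-4 + N\right)$
$C{\left(D \right)} = D^{2}$
$d = 5$ ($d = 5 \left(-4 + 5\right) = 5 \cdot 1 = 5$)
$B{\left(L \right)} = 5 + L$ ($B{\left(L \right)} = L + 5 = 5 + L$)
$- \left(-52 + C{\left(-6 \right)}\right) B{\left(3 \left(-4 + 3\right) \right)} = - \left(-52 + \left(-6\right)^{2}\right) \left(5 + 3 \left(-4 + 3\right)\right) = - \left(-52 + 36\right) \left(5 + 3 \left(-1\right)\right) = - \left(-16\right) \left(5 - 3\right) = - \left(-16\right) 2 = \left(-1\right) \left(-32\right) = 32$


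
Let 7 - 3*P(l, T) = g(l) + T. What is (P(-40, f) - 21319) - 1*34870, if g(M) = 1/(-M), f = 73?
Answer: -6745321/120 ≈ -56211.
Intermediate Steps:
g(M) = -1/M
P(l, T) = 7/3 - T/3 + 1/(3*l) (P(l, T) = 7/3 - (-1/l + T)/3 = 7/3 - (T - 1/l)/3 = 7/3 + (-T/3 + 1/(3*l)) = 7/3 - T/3 + 1/(3*l))
(P(-40, f) - 21319) - 1*34870 = ((⅓)*(1 - 40*(7 - 1*73))/(-40) - 21319) - 1*34870 = ((⅓)*(-1/40)*(1 - 40*(7 - 73)) - 21319) - 34870 = ((⅓)*(-1/40)*(1 - 40*(-66)) - 21319) - 34870 = ((⅓)*(-1/40)*(1 + 2640) - 21319) - 34870 = ((⅓)*(-1/40)*2641 - 21319) - 34870 = (-2641/120 - 21319) - 34870 = -2560921/120 - 34870 = -6745321/120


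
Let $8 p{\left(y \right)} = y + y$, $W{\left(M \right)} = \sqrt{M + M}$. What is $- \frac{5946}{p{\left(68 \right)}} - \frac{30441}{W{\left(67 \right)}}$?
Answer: $- \frac{5946}{17} - \frac{30441 \sqrt{134}}{134} \approx -2979.5$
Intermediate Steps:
$W{\left(M \right)} = \sqrt{2} \sqrt{M}$ ($W{\left(M \right)} = \sqrt{2 M} = \sqrt{2} \sqrt{M}$)
$p{\left(y \right)} = \frac{y}{4}$ ($p{\left(y \right)} = \frac{y + y}{8} = \frac{2 y}{8} = \frac{y}{4}$)
$- \frac{5946}{p{\left(68 \right)}} - \frac{30441}{W{\left(67 \right)}} = - \frac{5946}{\frac{1}{4} \cdot 68} - \frac{30441}{\sqrt{2} \sqrt{67}} = - \frac{5946}{17} - \frac{30441}{\sqrt{134}} = \left(-5946\right) \frac{1}{17} - 30441 \frac{\sqrt{134}}{134} = - \frac{5946}{17} - \frac{30441 \sqrt{134}}{134}$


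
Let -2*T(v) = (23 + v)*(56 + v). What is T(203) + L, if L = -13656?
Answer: -42923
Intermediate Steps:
T(v) = -(23 + v)*(56 + v)/2
T(203) + L = (-644 - 79/2*203 - 1/2*203**2) - 13656 = (-644 - 16037/2 - 1/2*41209) - 13656 = (-644 - 16037/2 - 41209/2) - 13656 = -29267 - 13656 = -42923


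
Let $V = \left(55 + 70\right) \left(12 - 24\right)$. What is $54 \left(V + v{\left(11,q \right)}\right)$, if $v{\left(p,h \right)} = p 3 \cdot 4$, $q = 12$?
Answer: $-73872$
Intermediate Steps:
$v{\left(p,h \right)} = 12 p$ ($v{\left(p,h \right)} = 3 p 4 = 12 p$)
$V = -1500$ ($V = 125 \left(-12\right) = -1500$)
$54 \left(V + v{\left(11,q \right)}\right) = 54 \left(-1500 + 12 \cdot 11\right) = 54 \left(-1500 + 132\right) = 54 \left(-1368\right) = -73872$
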